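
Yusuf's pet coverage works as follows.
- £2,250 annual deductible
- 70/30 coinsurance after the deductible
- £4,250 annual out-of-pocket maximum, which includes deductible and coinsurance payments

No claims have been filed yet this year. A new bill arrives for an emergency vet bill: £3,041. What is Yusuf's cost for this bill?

£2,487.30

Deductible not yet touched, so the first £2,250 of the bill goes to the deductible.
That leaves £3,041 − £2,250 = £791 for coinsurance.
Owner's 30% share of £791 is £237.30.
That puts the owner's cost at £2,250 + £237.30 = £2,487.30 before any cap.
Total out-of-pocket so far would be £0 + £2,487.30 = £2,487.30, below the £4,250 cap — no reduction.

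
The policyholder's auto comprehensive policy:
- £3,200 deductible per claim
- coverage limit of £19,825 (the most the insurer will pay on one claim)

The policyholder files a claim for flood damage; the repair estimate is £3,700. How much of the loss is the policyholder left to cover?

Less the £3,200 deductible: £3,700 − £3,200 = £500.
£500 is within the £19,825 limit, so the insurer pays £500.
Policyholder's share is the uncovered remainder: £3,700 − £500 = £3,200.

£3,200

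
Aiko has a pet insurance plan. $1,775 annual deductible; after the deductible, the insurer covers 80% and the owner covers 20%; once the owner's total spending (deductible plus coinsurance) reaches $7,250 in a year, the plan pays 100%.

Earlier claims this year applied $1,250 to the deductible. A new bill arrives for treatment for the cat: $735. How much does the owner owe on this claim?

$567

Deductible still to meet: $1,775 − $1,250 = $525.
After the $525 deductible portion, $735 − $525 = $210 is subject to coinsurance.
Coinsurance: $210 × 20% = $42.
So the owner owes $525 + $42 = $567 before any cap.
Cumulative spending $1,250 + $567 = $1,817 stays under the $7,250 maximum.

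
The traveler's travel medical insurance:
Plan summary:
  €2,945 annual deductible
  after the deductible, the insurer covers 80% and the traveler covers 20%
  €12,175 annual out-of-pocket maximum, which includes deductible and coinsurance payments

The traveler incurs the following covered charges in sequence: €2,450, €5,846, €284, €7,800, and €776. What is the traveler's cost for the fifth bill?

€155.20

#1 (€2,450): all of it applies to the deductible. Traveler pays €2,450; OOP now €2,450.
#2 (€5,846): €495 to deductible, leaving €5,351; 20% of €5,351 = €1,070.20. Traveler owes €1,565.20 (running OOP €4,015.20).
#3 (€284): deductible met; 20% of €284 = €56.80. Cost to traveler: €56.80. OOP to date €4,072.
#4 (€7,800): deductible met; 20% of €7,800 = €1,560. Traveler pays €1,560; OOP now €5,632.
#5 (€776): deductible already satisfied, so traveler's share is 20% × €776 = €155.20. Traveler pays €155.20; OOP now €5,787.20.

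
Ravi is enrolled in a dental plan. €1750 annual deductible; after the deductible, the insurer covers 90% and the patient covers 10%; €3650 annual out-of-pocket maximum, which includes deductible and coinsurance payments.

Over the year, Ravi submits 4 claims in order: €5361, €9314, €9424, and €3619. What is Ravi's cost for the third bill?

#1 (€5361): deductible takes €1750, €3611 remains; 10% of €3611 = €361.10. Patient pays €2111.10; OOP now €2111.10.
#2 (€9314): 10% coinsurance on €9314 = €931.40. Patient pays €931.40; OOP now €3042.50.
#3 (€9424): 10% coinsurance on €9424 = €942.40. That would push OOP to €3984.90, over the €3650 cap, so patient pays €3650 − €3042.50 = €607.50.

€607.50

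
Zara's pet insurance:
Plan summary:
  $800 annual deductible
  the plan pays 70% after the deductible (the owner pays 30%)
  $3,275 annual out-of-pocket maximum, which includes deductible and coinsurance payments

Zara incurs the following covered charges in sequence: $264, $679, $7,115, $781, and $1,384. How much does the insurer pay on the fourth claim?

Claim 1 ($264): all of it applies to the deductible. Owner pays $264; OOP now $264. Plan pays $264 − $264 = $0.
Claim 2 ($679): deductible takes $536, $143 remains; owner's 30% is $42.90. Owner owes $578.90 (running OOP $842.90). Plan pays $679 − $578.90 = $100.10.
Claim 3 ($7,115): deductible met; 30% of $7,115 = $2,134.50. Cost to owner: $2,134.50. OOP to date $2,977.40. Plan pays $7,115 − $2,134.50 = $4,980.50.
Claim 4 ($781): deductible met; 30% of $781 = $234.30. Owner owes $234.30 (running OOP $3,211.70). Insurer: $781 − $234.30 = $546.70.

$546.70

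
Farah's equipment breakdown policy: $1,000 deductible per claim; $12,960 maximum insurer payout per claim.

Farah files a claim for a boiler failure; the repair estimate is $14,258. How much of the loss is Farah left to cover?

$1,298

Less the $1,000 deductible: $14,258 − $1,000 = $13,258.
Since $13,258 > $12,960, the payout is capped at $12,960.
Business owner's share is the uncovered remainder: $14,258 − $12,960 = $1,298.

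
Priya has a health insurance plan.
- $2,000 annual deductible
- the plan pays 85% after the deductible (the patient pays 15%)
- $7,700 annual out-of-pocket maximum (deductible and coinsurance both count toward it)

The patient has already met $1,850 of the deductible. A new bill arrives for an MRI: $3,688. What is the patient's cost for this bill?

Deductible still to meet: $2,000 − $1,850 = $150.
The remaining $3,538 (= $3,688 − $150) moves to coinsurance.
15% of $3,538 = $530.70 falls to the patient.
So the patient owes $150 + $530.70 = $680.70 before any cap.
Year-to-date out-of-pocket becomes $1,850 + $680.70 = $2,530.70, still under the $7,700 maximum, so no cap applies.

$680.70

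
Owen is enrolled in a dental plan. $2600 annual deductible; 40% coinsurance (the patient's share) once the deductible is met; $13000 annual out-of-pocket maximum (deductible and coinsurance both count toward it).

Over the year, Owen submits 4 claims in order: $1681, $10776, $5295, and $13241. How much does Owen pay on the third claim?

Claim 1 — $1681: all of it applies to the deductible. Patient pays $1681; OOP now $1681.
Claim 2 — $10776: deductible takes $919, $9857 remains; coinsurance $9857 × 40% = $3942.80. Patient owes $4861.80 (running OOP $6542.80).
Claim 3 — $5295: deductible met; 40% of $5295 = $2118. Cost to patient: $2118. OOP to date $8660.80.

$2118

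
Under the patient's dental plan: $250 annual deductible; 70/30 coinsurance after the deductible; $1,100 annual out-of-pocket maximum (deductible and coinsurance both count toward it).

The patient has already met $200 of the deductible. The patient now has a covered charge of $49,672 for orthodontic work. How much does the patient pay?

$900

$200 of the $250 deductible is already met, leaving $50.
That leaves $49,672 − $50 = $49,622 for coinsurance.
30% of $49,622 = $14,886.60 falls to the patient.
Patient responsibility before any cap: $50 + $14,886.60 = $14,936.60.
That would bring total out-of-pocket to $15,136.60, past the $1,100 cap. The patient is capped at $1,100 − $200 = $900 on this claim.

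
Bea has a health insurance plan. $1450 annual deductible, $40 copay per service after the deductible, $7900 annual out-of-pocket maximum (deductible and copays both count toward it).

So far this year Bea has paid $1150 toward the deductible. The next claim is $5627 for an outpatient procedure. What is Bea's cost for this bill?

$340

Remaining deductible: $1450 − $1150 = $300.
After the $300 deductible portion, $5627 − $300 = $5327 is subject to the copay.
Copay on this service: $40.
So the patient owes $300 + $40 = $340 before any cap.
Year-to-date out-of-pocket becomes $1150 + $340 = $1490, still under the $7900 maximum, so no cap applies.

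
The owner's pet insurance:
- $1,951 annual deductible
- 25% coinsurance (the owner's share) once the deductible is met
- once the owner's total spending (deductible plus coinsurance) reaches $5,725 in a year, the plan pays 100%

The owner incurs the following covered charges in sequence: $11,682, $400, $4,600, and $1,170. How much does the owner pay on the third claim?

$1,150

Bill 1, $11,682: deductible takes $1,951, $9,731 remains; 25% of $9,731 = $2,432.75. Cost to owner: $4,383.75. OOP to date $4,383.75.
Bill 2, $400: 25% coinsurance on $400 = $100. Owner owes $100 (running OOP $4,483.75).
Bill 3, $4,600: deductible met; 25% of $4,600 = $1,150. Cost to owner: $1,150. OOP to date $5,633.75.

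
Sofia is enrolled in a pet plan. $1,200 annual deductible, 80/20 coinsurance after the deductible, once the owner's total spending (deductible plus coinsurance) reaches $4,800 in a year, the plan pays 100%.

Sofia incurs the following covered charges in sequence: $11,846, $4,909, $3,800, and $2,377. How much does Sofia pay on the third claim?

Claim 1 ($11,846): $1,200 to deductible, leaving $10,646; owner's 20% is $2,129.20. Owner pays $3,329.20; OOP now $3,329.20.
Claim 2 ($4,909): deductible met; 20% of $4,909 = $981.80. Owner pays $981.80; OOP now $4,311.
Claim 3 ($3,800): deductible met; 20% of $3,800 = $760. That would push OOP to $5,071, over the $4,800 cap, so owner pays $4,800 − $4,311 = $489.

$489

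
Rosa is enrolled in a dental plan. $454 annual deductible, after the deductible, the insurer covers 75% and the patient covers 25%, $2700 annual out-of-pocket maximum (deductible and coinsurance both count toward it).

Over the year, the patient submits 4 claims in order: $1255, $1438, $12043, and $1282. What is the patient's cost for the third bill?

Claim 1 ($1255): $454 to deductible, leaving $801; patient's 25% is $200.25. Patient owes $654.25 (running OOP $654.25).
Claim 2 ($1438): deductible met; 25% of $1438 = $359.50. Patient pays $359.50; OOP now $1013.75.
Claim 3 ($12043): deductible met; 25% of $12043 = $3010.75. Adding that to $1013.75 gives $4024.50, past the $2700 cap; patient pays only $2700 − $1013.75 = $1686.25.

$1686.25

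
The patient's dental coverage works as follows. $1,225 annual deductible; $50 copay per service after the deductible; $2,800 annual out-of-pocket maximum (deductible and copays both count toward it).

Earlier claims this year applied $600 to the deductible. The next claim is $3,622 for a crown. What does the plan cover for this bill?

Deductible still to meet: $1,225 − $600 = $625.
That leaves $3,622 − $625 = $2,997 for the copay.
Copay on this service: $50.
So the patient owes $625 + $50 = $675 before any cap.
Year-to-date out-of-pocket becomes $600 + $675 = $1,275, still under the $2,800 maximum, so no cap applies.
The plan picks up $3,622 − $675 = $2,947.

$2,947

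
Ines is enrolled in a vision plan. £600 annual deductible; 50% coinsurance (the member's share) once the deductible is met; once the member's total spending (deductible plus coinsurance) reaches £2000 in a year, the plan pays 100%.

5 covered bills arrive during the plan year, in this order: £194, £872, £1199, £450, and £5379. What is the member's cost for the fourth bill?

£225

Bill 1, £194: all of it applies to the deductible. Member pays £194; OOP now £194.
Bill 2, £872: deductible takes £406, £466 remains; member's 50% is £233. Member pays £639; OOP now £833.
Bill 3, £1199: deductible already satisfied, so member's share is 50% × £1199 = £599.50. Member pays £599.50; OOP now £1432.50.
Bill 4, £450: deductible already satisfied, so member's share is 50% × £450 = £225. Member pays £225; OOP now £1657.50.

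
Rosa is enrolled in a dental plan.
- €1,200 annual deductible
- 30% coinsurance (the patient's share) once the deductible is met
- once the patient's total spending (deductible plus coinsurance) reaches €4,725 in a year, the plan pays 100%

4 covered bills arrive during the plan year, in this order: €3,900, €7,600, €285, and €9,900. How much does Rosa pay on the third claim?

€85.50

Claim 1 — €3,900: €1,200 finishes the deductible; €2,700 goes to coinsurance; patient's 30% is €810. Cost to patient: €2,010. OOP to date €2,010.
Claim 2 — €7,600: 30% coinsurance on €7,600 = €2,280. Cost to patient: €2,280. OOP to date €4,290.
Claim 3 — €285: deductible met; 30% of €285 = €85.50. Patient owes €85.50 (running OOP €4,375.50).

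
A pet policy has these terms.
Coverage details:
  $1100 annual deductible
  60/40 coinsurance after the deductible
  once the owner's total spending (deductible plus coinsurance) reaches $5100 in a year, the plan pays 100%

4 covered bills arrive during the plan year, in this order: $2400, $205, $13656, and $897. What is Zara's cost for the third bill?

$3398

Claim 1 ($2400): $1100 finishes the deductible; $1300 goes to coinsurance; coinsurance $1300 × 40% = $520. Owner owes $1620 (running OOP $1620).
Claim 2 ($205): deductible met; 40% of $205 = $82. Cost to owner: $82. OOP to date $1702.
Claim 3 ($13656): 40% coinsurance on $13656 = $5462.40. Adding that to $1702 gives $7164.40, past the $5100 cap; owner pays only $5100 − $1702 = $3398.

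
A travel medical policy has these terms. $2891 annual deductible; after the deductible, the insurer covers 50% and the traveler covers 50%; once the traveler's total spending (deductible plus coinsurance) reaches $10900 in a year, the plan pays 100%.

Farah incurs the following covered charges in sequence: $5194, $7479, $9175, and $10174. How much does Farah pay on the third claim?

#1 ($5194): $2891 finishes the deductible; $2303 goes to coinsurance; 50% of $2303 = $1151.50. Traveler pays $4042.50; OOP now $4042.50.
#2 ($7479): 50% coinsurance on $7479 = $3739.50. Cost to traveler: $3739.50. OOP to date $7782.
#3 ($9175): 50% coinsurance on $9175 = $4587.50. Adding that to $7782 gives $12369.50, past the $10900 cap; traveler pays only $10900 − $7782 = $3118.

$3118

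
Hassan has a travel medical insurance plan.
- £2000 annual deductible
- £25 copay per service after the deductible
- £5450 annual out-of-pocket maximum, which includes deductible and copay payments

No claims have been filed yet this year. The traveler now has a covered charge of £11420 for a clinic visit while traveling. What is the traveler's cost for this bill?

£2025

The full £2000 deductible is still open; £2000 of this bill applies to it.
The remaining £9420 (= £11420 − £2000) moves to the copay.
Copay on this service: £25.
That puts the traveler's cost at £2000 + £25 = £2025 before any cap.
Total out-of-pocket so far would be £0 + £2025 = £2025, below the £5450 cap — no reduction.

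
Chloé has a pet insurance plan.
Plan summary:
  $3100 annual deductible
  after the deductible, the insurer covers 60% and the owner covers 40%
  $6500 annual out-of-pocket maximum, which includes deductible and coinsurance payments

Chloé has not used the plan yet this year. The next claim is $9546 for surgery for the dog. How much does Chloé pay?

Nothing has been paid toward the $3100 deductible, so the first $3100 of this charge is applied there.
The remaining $6446 (= $9546 − $3100) moves to coinsurance.
Owner's 40% share of $6446 is $2578.40.
Owner responsibility before any cap: $3100 + $2578.40 = $5678.40.
Cumulative spending $0 + $5678.40 = $5678.40 stays under the $6500 maximum.

$5678.40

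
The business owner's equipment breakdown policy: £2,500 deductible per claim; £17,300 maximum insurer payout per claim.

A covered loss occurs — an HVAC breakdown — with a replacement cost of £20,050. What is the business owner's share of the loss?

Subtract the deductible: £20,050 − £2,500 = £17,550.
Since £17,550 > £17,300, the payout is capped at £17,300.
Out of pocket: £20,050 − £17,300 = £2,750.

£2,750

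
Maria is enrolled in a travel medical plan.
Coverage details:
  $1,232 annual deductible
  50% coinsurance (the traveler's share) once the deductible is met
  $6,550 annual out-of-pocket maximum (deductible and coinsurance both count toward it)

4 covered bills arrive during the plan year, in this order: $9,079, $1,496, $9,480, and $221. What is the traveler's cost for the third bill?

$646.50

Bill 1, $9,079: $1,232 finishes the deductible; $7,847 goes to coinsurance; coinsurance $7,847 × 50% = $3,923.50. Cost to traveler: $5,155.50. OOP to date $5,155.50.
Bill 2, $1,496: deductible met; 50% of $1,496 = $748. Traveler owes $748 (running OOP $5,903.50).
Bill 3, $9,480: deductible already satisfied, so traveler's share is 50% × $9,480 = $4,740. Adding that to $5,903.50 gives $10,643.50, past the $6,550 cap; traveler pays only $6,550 − $5,903.50 = $646.50.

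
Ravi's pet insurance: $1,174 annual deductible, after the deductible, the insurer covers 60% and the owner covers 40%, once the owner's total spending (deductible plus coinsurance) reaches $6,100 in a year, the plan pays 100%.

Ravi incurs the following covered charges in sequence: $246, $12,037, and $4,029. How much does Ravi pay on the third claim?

Bill 1, $246: entire amount goes to the deductible. Owner owes $246 (running OOP $246).
Bill 2, $12,037: $928 to deductible, leaving $11,109; 40% of $11,109 = $4,443.60. Cost to owner: $5,371.60. OOP to date $5,617.60.
Bill 3, $4,029: deductible met; 40% of $4,029 = $1,611.60. That would push OOP to $7,229.20, over the $6,100 cap, so owner pays $6,100 − $5,617.60 = $482.40.

$482.40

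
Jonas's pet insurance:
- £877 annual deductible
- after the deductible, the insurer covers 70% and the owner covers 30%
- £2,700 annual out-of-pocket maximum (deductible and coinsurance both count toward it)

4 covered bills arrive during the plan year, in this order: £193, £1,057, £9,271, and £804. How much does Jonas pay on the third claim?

#1 (£193): entire amount goes to the deductible. Owner pays £193; OOP now £193.
#2 (£1,057): deductible takes £684, £373 remains; coinsurance £373 × 30% = £111.90. Cost to owner: £795.90. OOP to date £988.90.
#3 (£9,271): deductible already satisfied, so owner's share is 30% × £9,271 = £2,781.30. That would push OOP to £3,770.20, over the £2,700 cap, so owner pays £2,700 − £988.90 = £1,711.10.

£1,711.10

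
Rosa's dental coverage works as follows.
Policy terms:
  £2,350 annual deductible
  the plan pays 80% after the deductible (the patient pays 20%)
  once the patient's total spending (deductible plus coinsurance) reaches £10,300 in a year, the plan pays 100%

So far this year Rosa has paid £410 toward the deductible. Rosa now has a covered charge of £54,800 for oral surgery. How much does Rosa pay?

Deductible still to meet: £2,350 − £410 = £1,940.
That leaves £54,800 − £1,940 = £52,860 for coinsurance.
20% of £52,860 = £10,572 falls to the patient.
That puts the patient's cost at £1,940 + £10,572 = £12,512 before any cap.
Adding £12,512 to the £410 already spent would give £12,922, which exceeds the £10,300 cap; the patient pays just £10,300 − £410 = £9,890.

£9,890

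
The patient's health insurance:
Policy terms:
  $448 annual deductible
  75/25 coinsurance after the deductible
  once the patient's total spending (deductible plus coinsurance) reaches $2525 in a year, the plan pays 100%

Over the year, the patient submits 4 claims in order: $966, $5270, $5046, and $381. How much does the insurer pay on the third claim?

Bill 1, $966: $448 to deductible, leaving $518; patient's 25% is $129.50. Cost to patient: $577.50. OOP to date $577.50. Plan pays $966 − $577.50 = $388.50.
Bill 2, $5270: deductible already satisfied, so patient's share is 25% × $5270 = $1317.50. Patient owes $1317.50 (running OOP $1895). Plan pays $5270 − $1317.50 = $3952.50.
Bill 3, $5046: deductible already satisfied, so patient's share is 25% × $5046 = $1261.50. OOP would hit $3156.50 > $2525, so the cap limits the patient to $2525 − $1895 = $630. Insurer: $5046 − $630 = $4416.

$4416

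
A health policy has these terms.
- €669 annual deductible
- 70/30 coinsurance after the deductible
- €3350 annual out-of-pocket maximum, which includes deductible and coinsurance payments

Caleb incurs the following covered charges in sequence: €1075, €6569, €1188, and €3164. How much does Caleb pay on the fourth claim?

#1 (€1075): €669 to deductible, leaving €406; patient's 30% is €121.80. Patient owes €790.80 (running OOP €790.80).
#2 (€6569): deductible met; 30% of €6569 = €1970.70. Patient owes €1970.70 (running OOP €2761.50).
#3 (€1188): deductible already satisfied, so patient's share is 30% × €1188 = €356.40. Patient pays €356.40; OOP now €3117.90.
#4 (€3164): deductible met; 30% of €3164 = €949.20. Adding that to €3117.90 gives €4067.10, past the €3350 cap; patient pays only €3350 − €3117.90 = €232.10.

€232.10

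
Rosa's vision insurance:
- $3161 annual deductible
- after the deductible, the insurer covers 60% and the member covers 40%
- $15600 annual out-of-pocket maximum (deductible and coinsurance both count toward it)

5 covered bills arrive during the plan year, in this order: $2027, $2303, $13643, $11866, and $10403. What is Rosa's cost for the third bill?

$5457.20

Claim 1 — $2027: all of it applies to the deductible. Member owes $2027 (running OOP $2027).
Claim 2 — $2303: $1134 to deductible, leaving $1169; coinsurance $1169 × 40% = $467.60. Cost to member: $1601.60. OOP to date $3628.60.
Claim 3 — $13643: deductible met; 40% of $13643 = $5457.20. Cost to member: $5457.20. OOP to date $9085.80.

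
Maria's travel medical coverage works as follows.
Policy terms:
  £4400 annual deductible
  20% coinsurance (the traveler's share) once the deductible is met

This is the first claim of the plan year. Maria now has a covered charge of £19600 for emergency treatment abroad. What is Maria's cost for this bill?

£7440

Deductible not yet touched, so the first £4400 of the bill goes to the deductible.
The remaining £15200 (= £19600 − £4400) moves to coinsurance.
Coinsurance: £15200 × 20% = £3040.
So the traveler owes £4400 + £3040 = £7440.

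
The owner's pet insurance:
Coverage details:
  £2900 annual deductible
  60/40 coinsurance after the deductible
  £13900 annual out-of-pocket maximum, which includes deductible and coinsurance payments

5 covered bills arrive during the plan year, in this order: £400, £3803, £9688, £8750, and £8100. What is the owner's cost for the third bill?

Claim 1 — £400: entire amount goes to the deductible. Owner owes £400 (running OOP £400).
Claim 2 — £3803: £2500 finishes the deductible; £1303 goes to coinsurance; coinsurance £1303 × 40% = £521.20. Cost to owner: £3021.20. OOP to date £3421.20.
Claim 3 — £9688: deductible met; 40% of £9688 = £3875.20. Owner owes £3875.20 (running OOP £7296.40).

£3875.20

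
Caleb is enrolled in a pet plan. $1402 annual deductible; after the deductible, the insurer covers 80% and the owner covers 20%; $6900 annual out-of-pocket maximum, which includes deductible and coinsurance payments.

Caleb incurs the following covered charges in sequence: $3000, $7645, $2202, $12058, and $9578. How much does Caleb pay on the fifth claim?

Claim 1 — $3000: deductible takes $1402, $1598 remains; owner's 20% is $319.60. Owner owes $1721.60 (running OOP $1721.60).
Claim 2 — $7645: 20% coinsurance on $7645 = $1529. Owner pays $1529; OOP now $3250.60.
Claim 3 — $2202: 20% coinsurance on $2202 = $440.40. Cost to owner: $440.40. OOP to date $3691.
Claim 4 — $12058: deductible already satisfied, so owner's share is 20% × $12058 = $2411.60. Owner pays $2411.60; OOP now $6102.60.
Claim 5 — $9578: deductible already satisfied, so owner's share is 20% × $9578 = $1915.60. Adding that to $6102.60 gives $8018.20, past the $6900 cap; owner pays only $6900 − $6102.60 = $797.40.

$797.40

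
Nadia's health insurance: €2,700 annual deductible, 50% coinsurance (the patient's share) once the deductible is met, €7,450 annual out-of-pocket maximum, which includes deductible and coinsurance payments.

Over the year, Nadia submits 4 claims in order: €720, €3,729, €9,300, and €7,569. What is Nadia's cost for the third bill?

€3,875.50

Claim 1 — €720: entire amount goes to the deductible. Patient owes €720 (running OOP €720).
Claim 2 — €3,729: deductible takes €1,980, €1,749 remains; coinsurance €1,749 × 50% = €874.50. Cost to patient: €2,854.50. OOP to date €3,574.50.
Claim 3 — €9,300: 50% coinsurance on €9,300 = €4,650. That would push OOP to €8,224.50, over the €7,450 cap, so patient pays €7,450 − €3,574.50 = €3,875.50.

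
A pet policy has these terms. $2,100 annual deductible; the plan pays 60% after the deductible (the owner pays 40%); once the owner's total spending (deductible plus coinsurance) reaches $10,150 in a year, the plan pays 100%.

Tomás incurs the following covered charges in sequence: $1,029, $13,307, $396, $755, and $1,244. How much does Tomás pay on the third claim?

$158.40

Claim 1 — $1,029: entire amount goes to the deductible. Owner pays $1,029; OOP now $1,029.
Claim 2 — $13,307: $1,071 to deductible, leaving $12,236; owner's 40% is $4,894.40. Owner owes $5,965.40 (running OOP $6,994.40).
Claim 3 — $396: deductible already satisfied, so owner's share is 40% × $396 = $158.40. Owner pays $158.40; OOP now $7,152.80.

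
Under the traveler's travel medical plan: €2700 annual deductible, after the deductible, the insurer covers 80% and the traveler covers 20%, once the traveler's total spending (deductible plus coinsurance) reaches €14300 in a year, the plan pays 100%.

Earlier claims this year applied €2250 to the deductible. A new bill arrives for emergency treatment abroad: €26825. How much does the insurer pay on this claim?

€21100

Remaining deductible: €2700 − €2250 = €450.
After the €450 deductible portion, €26825 − €450 = €26375 is subject to coinsurance.
Traveler's 20% share of €26375 is €5275.
That puts the traveler's cost at €450 + €5275 = €5725 before any cap.
Year-to-date out-of-pocket becomes €2250 + €5725 = €7975, still under the €14300 maximum, so no cap applies.
The insurer covers the remainder: €26825 − €5725 = €21100.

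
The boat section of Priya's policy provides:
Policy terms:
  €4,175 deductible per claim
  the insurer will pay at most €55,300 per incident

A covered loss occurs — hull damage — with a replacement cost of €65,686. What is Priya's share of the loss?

Less the €4,175 deductible: €65,686 − €4,175 = €61,511.
Since €61,511 > €55,300, the payout is capped at €55,300.
The owner bears the rest of the original loss: €65,686 − €55,300 = €10,386.

€10,386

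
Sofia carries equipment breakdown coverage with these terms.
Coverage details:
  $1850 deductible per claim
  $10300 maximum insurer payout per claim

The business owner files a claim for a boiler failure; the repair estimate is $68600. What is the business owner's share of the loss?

$58300

After the deductible, $68600 − $1850 = $66750 remains.
$66750 exceeds the $10300 limit, so the insurer pays the limit: $10300.
Out of pocket: $68600 − $10300 = $58300.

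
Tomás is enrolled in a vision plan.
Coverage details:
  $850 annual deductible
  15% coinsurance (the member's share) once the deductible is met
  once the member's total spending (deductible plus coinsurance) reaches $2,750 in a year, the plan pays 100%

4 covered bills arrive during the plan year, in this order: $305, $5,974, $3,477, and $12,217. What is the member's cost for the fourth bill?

Bill 1, $305: all of it applies to the deductible. Member pays $305; OOP now $305.
Bill 2, $5,974: $545 finishes the deductible; $5,429 goes to coinsurance; 15% of $5,429 = $814.35. Cost to member: $1,359.35. OOP to date $1,664.35.
Bill 3, $3,477: deductible already satisfied, so member's share is 15% × $3,477 = $521.55. Member owes $521.55 (running OOP $2,185.90).
Bill 4, $12,217: 15% coinsurance on $12,217 = $1,832.55. That would push OOP to $4,018.45, over the $2,750 cap, so member pays $2,750 − $2,185.90 = $564.10.

$564.10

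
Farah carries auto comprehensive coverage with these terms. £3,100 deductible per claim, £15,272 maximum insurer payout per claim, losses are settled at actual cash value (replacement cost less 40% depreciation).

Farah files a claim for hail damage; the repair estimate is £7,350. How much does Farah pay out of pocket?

£6,040

Actual cash value after 40% depreciation: £7,350 × 60% = £4,410.
Less the £3,100 deductible: £4,410 − £3,100 = £1,310.
£1,310 is within the £15,272 limit, so the insurer pays £1,310.
Out of pocket: £7,350 − £1,310 = £6,040.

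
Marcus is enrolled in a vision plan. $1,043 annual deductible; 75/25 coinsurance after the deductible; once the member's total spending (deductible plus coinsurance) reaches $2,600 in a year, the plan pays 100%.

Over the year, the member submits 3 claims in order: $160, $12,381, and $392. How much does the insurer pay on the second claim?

$9,941

Claim 1 ($160): entire amount goes to the deductible. Member pays $160; OOP now $160. Insurer: $160 − $160 = $0.
Claim 2 ($12,381): deductible takes $883, $11,498 remains; 25% of $11,498 = $2,874.50. Claim cost before the cap: $883 + $2,874.50 = $3,757.50. That would push OOP to $3,917.50, over the $2,600 cap, so member pays $2,600 − $160 = $2,440. Plan pays $12,381 − $2,440 = $9,941.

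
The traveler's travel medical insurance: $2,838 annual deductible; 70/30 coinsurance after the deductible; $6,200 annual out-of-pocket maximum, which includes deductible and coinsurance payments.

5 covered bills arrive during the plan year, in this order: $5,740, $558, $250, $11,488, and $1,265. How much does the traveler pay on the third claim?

$75

#1 ($5,740): $2,838 finishes the deductible; $2,902 goes to coinsurance; 30% of $2,902 = $870.60. Cost to traveler: $3,708.60. OOP to date $3,708.60.
#2 ($558): deductible already satisfied, so traveler's share is 30% × $558 = $167.40. Traveler owes $167.40 (running OOP $3,876).
#3 ($250): deductible already satisfied, so traveler's share is 30% × $250 = $75. Cost to traveler: $75. OOP to date $3,951.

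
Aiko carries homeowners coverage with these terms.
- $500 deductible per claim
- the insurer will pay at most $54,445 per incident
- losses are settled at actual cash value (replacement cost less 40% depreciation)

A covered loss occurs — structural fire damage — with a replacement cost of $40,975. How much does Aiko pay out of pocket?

Depreciate 40%: the covered value is $40,975 × 0.6 = $24,585.
Subtract the deductible: $24,585 − $500 = $24,085.
$24,085 ≤ $54,445, so the limit doesn't bind; insurer pays $24,085.
Out of pocket: $40,975 − $24,085 = $16,890.

$16,890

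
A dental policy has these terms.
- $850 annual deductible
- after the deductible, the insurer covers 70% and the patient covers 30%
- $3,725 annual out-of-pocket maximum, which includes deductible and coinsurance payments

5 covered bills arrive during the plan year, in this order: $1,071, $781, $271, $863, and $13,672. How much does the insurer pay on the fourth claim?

$604.10

Bill 1, $1,071: deductible takes $850, $221 remains; 30% of $221 = $66.30. Patient owes $916.30 (running OOP $916.30). Plan pays $1,071 − $916.30 = $154.70.
Bill 2, $781: deductible met; 30% of $781 = $234.30. Patient pays $234.30; OOP now $1,150.60. Insurer: $781 − $234.30 = $546.70.
Bill 3, $271: deductible already satisfied, so patient's share is 30% × $271 = $81.30. Patient owes $81.30 (running OOP $1,231.90). Insurer: $271 − $81.30 = $189.70.
Bill 4, $863: deductible already satisfied, so patient's share is 30% × $863 = $258.90. Patient pays $258.90; OOP now $1,490.80. Insurer: $863 − $258.90 = $604.10.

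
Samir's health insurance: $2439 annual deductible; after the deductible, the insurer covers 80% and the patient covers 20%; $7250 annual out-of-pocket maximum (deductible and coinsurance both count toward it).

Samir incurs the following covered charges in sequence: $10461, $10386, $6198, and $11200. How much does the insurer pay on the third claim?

#1 ($10461): deductible takes $2439, $8022 remains; coinsurance $8022 × 20% = $1604.40. Patient pays $4043.40; OOP now $4043.40. Plan pays $10461 − $4043.40 = $6417.60.
#2 ($10386): 20% coinsurance on $10386 = $2077.20. Patient pays $2077.20; OOP now $6120.60. Plan pays $10386 − $2077.20 = $8308.80.
#3 ($6198): 20% coinsurance on $6198 = $1239.60. OOP would hit $7360.20 > $7250, so the cap limits the patient to $7250 − $6120.60 = $1129.40. Plan pays $6198 − $1129.40 = $5068.60.

$5068.60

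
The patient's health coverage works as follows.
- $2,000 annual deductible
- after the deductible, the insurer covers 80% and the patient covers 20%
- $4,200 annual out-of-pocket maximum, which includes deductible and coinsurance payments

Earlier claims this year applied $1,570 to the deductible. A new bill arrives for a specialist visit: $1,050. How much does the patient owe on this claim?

$554

Remaining deductible: $2,000 − $1,570 = $430.
After the $430 deductible portion, $1,050 − $430 = $620 is subject to coinsurance.
20% of $620 = $124 falls to the patient.
Patient responsibility before any cap: $430 + $124 = $554.
Total out-of-pocket so far would be $1,570 + $554 = $2,124, below the $4,200 cap — no reduction.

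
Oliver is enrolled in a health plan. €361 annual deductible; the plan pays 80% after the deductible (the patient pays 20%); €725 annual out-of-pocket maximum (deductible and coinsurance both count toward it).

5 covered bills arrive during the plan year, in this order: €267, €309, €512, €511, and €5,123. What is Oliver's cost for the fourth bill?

Claim 1 (€267): entire amount goes to the deductible. Patient pays €267; OOP now €267.
Claim 2 (€309): €94 to deductible, leaving €215; 20% of €215 = €43. Patient pays €137; OOP now €404.
Claim 3 (€512): 20% coinsurance on €512 = €102.40. Patient pays €102.40; OOP now €506.40.
Claim 4 (€511): 20% coinsurance on €511 = €102.20. Cost to patient: €102.20. OOP to date €608.60.

€102.20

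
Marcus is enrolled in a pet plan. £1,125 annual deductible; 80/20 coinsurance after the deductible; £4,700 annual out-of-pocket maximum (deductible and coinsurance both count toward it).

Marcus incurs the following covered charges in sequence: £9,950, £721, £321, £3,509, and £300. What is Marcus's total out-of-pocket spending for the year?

Bill 1, £9,950: deductible takes £1,125, £8,825 remains; 20% of £8,825 = £1,765. Owner pays £2,890; OOP now £2,890.
Bill 2, £721: deductible already satisfied, so owner's share is 20% × £721 = £144.20. Cost to owner: £144.20. OOP to date £3,034.20.
Bill 3, £321: deductible met; 20% of £321 = £64.20. Owner owes £64.20 (running OOP £3,098.40).
Bill 4, £3,509: 20% coinsurance on £3,509 = £701.80. Owner owes £701.80 (running OOP £3,800.20).
Bill 5, £300: deductible already satisfied, so owner's share is 20% × £300 = £60. Owner pays £60; OOP now £3,860.20.
Total paid by the owner: £2,890 + £144.20 + £64.20 + £701.80 + £60 = £3,860.20.

£3,860.20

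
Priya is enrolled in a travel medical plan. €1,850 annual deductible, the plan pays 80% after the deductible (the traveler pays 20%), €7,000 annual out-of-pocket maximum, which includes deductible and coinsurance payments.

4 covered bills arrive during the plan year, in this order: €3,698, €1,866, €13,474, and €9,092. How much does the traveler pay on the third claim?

#1 (€3,698): €1,850 finishes the deductible; €1,848 goes to coinsurance; coinsurance €1,848 × 20% = €369.60. Traveler pays €2,219.60; OOP now €2,219.60.
#2 (€1,866): deductible met; 20% of €1,866 = €373.20. Traveler owes €373.20 (running OOP €2,592.80).
#3 (€13,474): deductible met; 20% of €13,474 = €2,694.80. Cost to traveler: €2,694.80. OOP to date €5,287.60.

€2,694.80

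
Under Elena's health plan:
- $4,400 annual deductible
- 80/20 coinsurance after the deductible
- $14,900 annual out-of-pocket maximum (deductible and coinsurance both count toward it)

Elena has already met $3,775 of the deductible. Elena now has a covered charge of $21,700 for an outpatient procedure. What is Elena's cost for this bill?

Deductible still to meet: $4,400 − $3,775 = $625.
The remaining $21,075 (= $21,700 − $625) moves to coinsurance.
20% of $21,075 = $4,215 falls to the patient.
That puts the patient's cost at $625 + $4,215 = $4,840 before any cap.
Total out-of-pocket so far would be $3,775 + $4,840 = $8,615, below the $14,900 cap — no reduction.

$4,840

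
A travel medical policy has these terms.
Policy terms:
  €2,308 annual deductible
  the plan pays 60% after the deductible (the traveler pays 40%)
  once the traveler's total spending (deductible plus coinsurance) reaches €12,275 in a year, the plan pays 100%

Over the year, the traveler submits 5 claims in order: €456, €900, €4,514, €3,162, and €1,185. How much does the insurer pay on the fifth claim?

€711

Claim 1 (€456): entire amount goes to the deductible. Traveler pays €456; OOP now €456. Insurer: €456 − €456 = €0.
Claim 2 (€900): fully absorbed by the deductible. Cost to traveler: €900. OOP to date €1,356. Plan pays €900 − €900 = €0.
Claim 3 (€4,514): €952 to deductible, leaving €3,562; 40% of €3,562 = €1,424.80. Traveler owes €2,376.80 (running OOP €3,732.80). Insurer: €4,514 − €2,376.80 = €2,137.20.
Claim 4 (€3,162): deductible met; 40% of €3,162 = €1,264.80. Cost to traveler: €1,264.80. OOP to date €4,997.60. Plan pays €3,162 − €1,264.80 = €1,897.20.
Claim 5 (€1,185): deductible met; 40% of €1,185 = €474. Cost to traveler: €474. OOP to date €5,471.60. Insurer: €1,185 − €474 = €711.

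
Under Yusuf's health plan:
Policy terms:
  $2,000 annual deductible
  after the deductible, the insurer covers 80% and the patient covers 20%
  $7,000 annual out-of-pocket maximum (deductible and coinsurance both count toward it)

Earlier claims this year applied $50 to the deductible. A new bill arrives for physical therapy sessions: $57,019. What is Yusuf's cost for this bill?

Deductible still to meet: $2,000 − $50 = $1,950.
That leaves $57,019 − $1,950 = $55,069 for coinsurance.
Coinsurance: $55,069 × 20% = $11,013.80.
Patient responsibility before any cap: $1,950 + $11,013.80 = $12,963.80.
Adding $12,963.80 to the $50 already spent would give $13,013.80, which exceeds the $7,000 cap; the patient pays just $7,000 − $50 = $6,950.

$6,950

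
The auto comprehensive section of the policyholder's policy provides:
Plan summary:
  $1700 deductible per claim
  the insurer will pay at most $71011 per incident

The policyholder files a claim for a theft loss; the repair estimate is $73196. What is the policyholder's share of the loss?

$2185

Less the $1700 deductible: $73196 − $1700 = $71496.
Since $71496 > $71011, the payout is capped at $71011.
Out of pocket: $73196 − $71011 = $2185.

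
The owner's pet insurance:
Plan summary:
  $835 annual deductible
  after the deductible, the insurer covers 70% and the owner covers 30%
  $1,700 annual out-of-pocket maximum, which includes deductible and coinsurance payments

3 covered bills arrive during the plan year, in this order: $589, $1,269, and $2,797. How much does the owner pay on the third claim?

Bill 1, $589: fully absorbed by the deductible. Cost to owner: $589. OOP to date $589.
Bill 2, $1,269: $246 finishes the deductible; $1,023 goes to coinsurance; owner's 30% is $306.90. Owner pays $552.90; OOP now $1,141.90.
Bill 3, $2,797: deductible met; 30% of $2,797 = $839.10. OOP would hit $1,981 > $1,700, so the cap limits the owner to $1,700 − $1,141.90 = $558.10.

$558.10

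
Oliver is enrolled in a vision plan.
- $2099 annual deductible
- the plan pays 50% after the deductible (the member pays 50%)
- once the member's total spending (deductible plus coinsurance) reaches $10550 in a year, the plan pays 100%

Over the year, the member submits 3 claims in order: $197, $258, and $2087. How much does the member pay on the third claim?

Bill 1, $197: all of it applies to the deductible. Member owes $197 (running OOP $197).
Bill 2, $258: all of it applies to the deductible. Member pays $258; OOP now $455.
Bill 3, $2087: $1644 finishes the deductible; $443 goes to coinsurance; coinsurance $443 × 50% = $221.50. Cost to member: $1865.50. OOP to date $2320.50.

$1865.50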